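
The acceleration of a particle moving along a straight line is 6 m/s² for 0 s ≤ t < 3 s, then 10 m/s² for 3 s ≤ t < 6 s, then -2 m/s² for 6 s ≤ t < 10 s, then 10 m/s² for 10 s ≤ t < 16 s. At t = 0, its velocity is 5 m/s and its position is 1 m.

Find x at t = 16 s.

On each constant-a segment, Δv = aΔt and Δx = v₀Δt + ½aΔt²; chain segment to segment.
0–3 s: v starts 5 m/s; Δx = 5·3 + ½·6·3² = 42 m; v ends 23 m/s.
3–6 s: v starts 23 m/s; Δx = 23·3 + ½·10·3² = 114 m; v ends 53 m/s.
6–10 s: v starts 53 m/s; Δx = 53·4 + ½·-2·4² = 196 m; v ends 45 m/s.
10–16 s: v starts 45 m/s; Δx = 45·6 + ½·10·6² = 450 m; v ends 105 m/s.
x(16) = 1 + Σ Δx = 803 m.

803 m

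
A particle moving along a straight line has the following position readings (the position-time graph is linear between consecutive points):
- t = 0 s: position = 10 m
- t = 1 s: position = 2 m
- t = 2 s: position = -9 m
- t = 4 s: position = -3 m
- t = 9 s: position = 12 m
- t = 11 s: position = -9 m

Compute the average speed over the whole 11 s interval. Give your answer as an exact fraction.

Average speed = (total path length)/(elapsed time); on a piecewise-linear x-t graph the path length is Σ|Δx|.
0–1 s: |Δx| = |2 − 10| = 8 m
1–2 s: |Δx| = |-9 − 2| = 11 m
2–4 s: |Δx| = |-3 − -9| = 6 m
4–9 s: |Δx| = |12 − -3| = 15 m
9–11 s: |Δx| = |-9 − 12| = 21 m
Total path = 61 m; average speed = 61/11 = 61/11 m/s.

61/11 m/s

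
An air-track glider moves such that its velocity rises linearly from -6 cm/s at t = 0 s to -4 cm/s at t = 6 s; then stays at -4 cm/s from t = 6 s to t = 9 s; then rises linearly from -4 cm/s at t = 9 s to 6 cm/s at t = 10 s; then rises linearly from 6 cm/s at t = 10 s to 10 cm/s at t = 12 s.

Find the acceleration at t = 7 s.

Acceleration is the slope of the v-t graph on 6–9 s: (-4 − -4)/(9 − 6) = 0 cm/s².

0 cm/s²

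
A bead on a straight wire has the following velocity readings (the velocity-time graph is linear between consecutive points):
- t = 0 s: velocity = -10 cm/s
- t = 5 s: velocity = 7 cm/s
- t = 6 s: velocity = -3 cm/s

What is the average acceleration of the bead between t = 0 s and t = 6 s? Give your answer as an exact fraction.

7/6 cm/s²

Average acceleration = Δv/Δt = (-3 − -10)/(6 − 0) = 7/6 cm/s².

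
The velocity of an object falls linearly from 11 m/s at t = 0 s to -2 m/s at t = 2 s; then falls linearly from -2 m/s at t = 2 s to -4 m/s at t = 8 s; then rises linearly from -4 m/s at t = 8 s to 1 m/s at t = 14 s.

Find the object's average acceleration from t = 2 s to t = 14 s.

0.25 m/s²

Average acceleration = Δv/Δt = (1 − -2)/(14 − 2) = 0.25 m/s².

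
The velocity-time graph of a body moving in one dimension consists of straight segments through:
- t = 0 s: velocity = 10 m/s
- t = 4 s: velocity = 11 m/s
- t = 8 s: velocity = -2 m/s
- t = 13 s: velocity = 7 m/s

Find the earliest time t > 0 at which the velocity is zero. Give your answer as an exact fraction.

v changes sign on 4–8 s (from 11 to -2); the graph is linear there, so v = 0 at t = 4 + (-11)·(8 − 4)/(-2 − 11) = 96/13 s.

t = 96/13 s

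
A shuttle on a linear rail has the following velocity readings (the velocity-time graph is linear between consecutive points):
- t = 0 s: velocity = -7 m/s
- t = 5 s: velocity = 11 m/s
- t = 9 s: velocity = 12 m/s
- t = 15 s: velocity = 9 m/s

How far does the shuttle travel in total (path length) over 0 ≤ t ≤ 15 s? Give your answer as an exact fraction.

2387/18 m

Distance (not displacement) is the total path length: add the absolute areas under v-t.
0–5 s: v = 0 at t = 35/18 s; triangle areas 245/36 + 605/36 = 425/18 m
5–9 s: |½(11 + 12)(4)| = 46 m
9–15 s: |½(12 + 9)(6)| = 63 m
Total distance = 2387/18 m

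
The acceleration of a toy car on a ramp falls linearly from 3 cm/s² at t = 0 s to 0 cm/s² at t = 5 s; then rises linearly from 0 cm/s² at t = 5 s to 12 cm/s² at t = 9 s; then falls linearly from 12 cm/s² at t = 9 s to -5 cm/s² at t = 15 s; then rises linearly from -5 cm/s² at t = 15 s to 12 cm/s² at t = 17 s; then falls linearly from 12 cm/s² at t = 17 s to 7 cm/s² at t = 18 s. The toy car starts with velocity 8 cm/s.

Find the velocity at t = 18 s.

77 cm/s

Δv equals the area under the a-t graph; then v = v₀ + Δv.
0–5 s: ½(3 + 0)(5) = 7.5 cm/s
5–9 s: ½(0 + 12)(4) = 24 cm/s
9–15 s: ½(12 + -5)(6) = 21 cm/s
15–17 s: ½(-5 + 12)(2) = 7 cm/s
17–18 s: ½(12 + 7)(1) = 9.5 cm/s
Δv = 69 cm/s, so v(18) = 8 + (69) = 77 cm/s.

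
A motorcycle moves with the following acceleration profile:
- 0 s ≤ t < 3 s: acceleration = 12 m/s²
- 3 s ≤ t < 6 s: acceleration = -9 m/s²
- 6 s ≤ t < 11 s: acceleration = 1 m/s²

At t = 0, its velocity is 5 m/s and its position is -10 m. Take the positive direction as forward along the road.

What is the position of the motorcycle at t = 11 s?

On each constant-a segment, Δv = aΔt and Δx = v₀Δt + ½aΔt²; chain segment to segment.
0–3 s: v starts 5 m/s; Δx = 5·3 + ½·12·3² = 69 m; v ends 41 m/s.
3–6 s: v starts 41 m/s; Δx = 41·3 + ½·-9·3² = 82.5 m; v ends 14 m/s.
6–11 s: v starts 14 m/s; Δx = 14·5 + ½·1·5² = 82.5 m; v ends 19 m/s.
x(11) = -10 + Σ Δx = 224 m.

224 m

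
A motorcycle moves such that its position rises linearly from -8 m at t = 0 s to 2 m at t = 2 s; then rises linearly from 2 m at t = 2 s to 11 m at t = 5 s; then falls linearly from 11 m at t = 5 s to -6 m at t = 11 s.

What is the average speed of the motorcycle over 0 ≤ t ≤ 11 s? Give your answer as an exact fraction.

36/11 m/s

Average speed = (total path length)/(elapsed time); on a piecewise-linear x-t graph the path length is Σ|Δx|.
0–2 s: |Δx| = |2 − -8| = 10 m
2–5 s: |Δx| = |11 − 2| = 9 m
5–11 s: |Δx| = |-6 − 11| = 17 m
Total path = 36 m; average speed = 36/11 = 36/11 m/s.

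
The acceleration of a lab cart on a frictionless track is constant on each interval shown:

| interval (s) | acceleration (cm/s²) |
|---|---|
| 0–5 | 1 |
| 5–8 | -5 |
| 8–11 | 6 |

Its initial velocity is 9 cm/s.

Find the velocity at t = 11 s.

17 cm/s

Δv equals the area under the a-t graph; then v = v₀ + Δv.
0–5 s: 1 × 5 = 5 cm/s
5–8 s: -5 × 3 = -15 cm/s
8–11 s: 6 × 3 = 18 cm/s
Δv = 8 cm/s, so v(11) = 9 + (8) = 17 cm/s.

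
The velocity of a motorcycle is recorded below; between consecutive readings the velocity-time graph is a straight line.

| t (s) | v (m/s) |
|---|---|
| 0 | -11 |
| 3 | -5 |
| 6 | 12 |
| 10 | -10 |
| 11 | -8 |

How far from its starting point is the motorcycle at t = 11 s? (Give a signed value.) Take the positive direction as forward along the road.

-18.5 m

Displacement is the signed area under the v-t curve.
0–3 s: ½(-11 + -5)(3) = -24 m
3–6 s: ½(-5 + 12)(3) = 10.5 m
6–10 s: ½(12 + -10)(4) = 4 m
10–11 s: ½(-10 + -8)(1) = -9 m
Net displacement = -18.5 m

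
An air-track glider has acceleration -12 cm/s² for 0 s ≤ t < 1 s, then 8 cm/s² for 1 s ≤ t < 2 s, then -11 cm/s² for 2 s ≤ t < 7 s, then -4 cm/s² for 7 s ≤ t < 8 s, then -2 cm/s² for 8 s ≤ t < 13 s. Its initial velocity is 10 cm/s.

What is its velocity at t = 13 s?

-63 cm/s

Δv equals the area under the a-t graph; then v = v₀ + Δv.
0–1 s: -12 × 1 = -12 cm/s
1–2 s: 8 × 1 = 8 cm/s
2–7 s: -11 × 5 = -55 cm/s
7–8 s: -4 × 1 = -4 cm/s
8–13 s: -2 × 5 = -10 cm/s
Δv = -73 cm/s, so v(13) = 10 + (-73) = -63 cm/s.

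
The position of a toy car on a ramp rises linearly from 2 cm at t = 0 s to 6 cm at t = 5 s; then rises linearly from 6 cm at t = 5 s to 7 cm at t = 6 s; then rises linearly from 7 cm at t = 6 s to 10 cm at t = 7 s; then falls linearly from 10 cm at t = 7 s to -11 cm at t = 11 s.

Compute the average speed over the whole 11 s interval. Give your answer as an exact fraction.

Average speed = (total path length)/(elapsed time); on a piecewise-linear x-t graph the path length is Σ|Δx|.
0–5 s: |Δx| = |6 − 2| = 4 cm
5–6 s: |Δx| = |7 − 6| = 1 cm
6–7 s: |Δx| = |10 − 7| = 3 cm
7–11 s: |Δx| = |-11 − 10| = 21 cm
Total path = 29 cm; average speed = 29/11 = 29/11 cm/s.

29/11 cm/s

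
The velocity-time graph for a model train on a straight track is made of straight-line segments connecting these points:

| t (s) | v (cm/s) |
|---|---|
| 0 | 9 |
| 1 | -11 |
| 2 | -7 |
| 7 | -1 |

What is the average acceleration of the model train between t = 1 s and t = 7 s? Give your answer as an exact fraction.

5/3 cm/s²

Average acceleration = Δv/Δt = (-1 − -11)/(7 − 1) = 5/3 cm/s².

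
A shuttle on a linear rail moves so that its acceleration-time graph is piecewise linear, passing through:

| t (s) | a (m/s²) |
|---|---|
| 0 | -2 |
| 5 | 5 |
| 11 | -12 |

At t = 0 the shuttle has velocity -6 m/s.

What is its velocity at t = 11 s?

Δv equals the area under the a-t graph; then v = v₀ + Δv.
0–5 s: ½(-2 + 5)(5) = 7.5 m/s
5–11 s: ½(5 + -12)(6) = -21 m/s
Δv = -13.5 m/s, so v(11) = -6 + (-13.5) = -19.5 m/s.

-19.5 m/s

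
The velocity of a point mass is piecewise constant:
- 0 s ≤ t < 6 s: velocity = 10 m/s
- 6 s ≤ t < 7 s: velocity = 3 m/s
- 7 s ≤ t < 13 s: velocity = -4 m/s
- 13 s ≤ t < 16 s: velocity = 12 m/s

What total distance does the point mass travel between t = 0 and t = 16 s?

123 m

Distance (not displacement) is the total path length: add the absolute areas under v-t.
0–6 s: |10| × 6 = 60 m
6–7 s: |3| × 1 = 3 m
7–13 s: |-4| × 6 = 24 m
13–16 s: |12| × 3 = 36 m
Total distance = 123 m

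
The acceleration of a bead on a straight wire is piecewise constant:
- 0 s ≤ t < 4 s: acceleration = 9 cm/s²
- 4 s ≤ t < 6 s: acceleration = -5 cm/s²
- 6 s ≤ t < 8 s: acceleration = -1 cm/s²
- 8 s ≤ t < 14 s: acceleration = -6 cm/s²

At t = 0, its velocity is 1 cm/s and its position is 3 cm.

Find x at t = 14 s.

237 cm

On each constant-a segment, Δv = aΔt and Δx = v₀Δt + ½aΔt²; chain segment to segment.
0–4 s: v starts 1 cm/s; Δx = 1·4 + ½·9·4² = 76 cm; v ends 37 cm/s.
4–6 s: v starts 37 cm/s; Δx = 37·2 + ½·-5·2² = 64 cm; v ends 27 cm/s.
6–8 s: v starts 27 cm/s; Δx = 27·2 + ½·-1·2² = 52 cm; v ends 25 cm/s.
8–14 s: v starts 25 cm/s; Δx = 25·6 + ½·-6·6² = 42 cm; v ends -11 cm/s.
x(14) = 3 + Σ Δx = 237 cm.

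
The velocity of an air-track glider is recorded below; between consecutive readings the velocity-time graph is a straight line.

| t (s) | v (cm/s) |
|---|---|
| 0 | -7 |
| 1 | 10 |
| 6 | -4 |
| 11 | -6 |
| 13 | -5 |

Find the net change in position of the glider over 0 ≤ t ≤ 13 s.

-19.5 cm

Displacement is the signed area under the v-t curve.
0–1 s: ½(-7 + 10)(1) = 1.5 cm
1–6 s: ½(10 + -4)(5) = 15 cm
6–11 s: ½(-4 + -6)(5) = -25 cm
11–13 s: ½(-6 + -5)(2) = -11 cm
Net displacement = -19.5 cm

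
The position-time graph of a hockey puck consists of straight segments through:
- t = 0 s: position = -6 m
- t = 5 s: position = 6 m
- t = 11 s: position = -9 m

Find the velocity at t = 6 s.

-2.5 m/s

Velocity is the slope of the x-t graph on 5–11 s: (-9 − 6)/(11 − 5) = -2.5 m/s.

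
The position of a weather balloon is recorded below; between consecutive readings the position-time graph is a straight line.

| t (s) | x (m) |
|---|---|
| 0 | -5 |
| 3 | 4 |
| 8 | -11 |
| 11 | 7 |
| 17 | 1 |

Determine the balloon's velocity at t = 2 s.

3 m/s

Velocity is the slope of the x-t graph on 0–3 s: (4 − -5)/(3 − 0) = 3 m/s.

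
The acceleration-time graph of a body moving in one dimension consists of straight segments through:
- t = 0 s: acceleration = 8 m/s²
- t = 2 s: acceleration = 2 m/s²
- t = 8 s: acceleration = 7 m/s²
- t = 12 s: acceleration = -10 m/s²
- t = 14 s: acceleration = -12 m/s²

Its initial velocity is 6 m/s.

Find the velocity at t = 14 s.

Δv equals the area under the a-t graph; then v = v₀ + Δv.
0–2 s: ½(8 + 2)(2) = 10 m/s
2–8 s: ½(2 + 7)(6) = 27 m/s
8–12 s: ½(7 + -10)(4) = -6 m/s
12–14 s: ½(-10 + -12)(2) = -22 m/s
Δv = 9 m/s, so v(14) = 6 + (9) = 15 m/s.

15 m/s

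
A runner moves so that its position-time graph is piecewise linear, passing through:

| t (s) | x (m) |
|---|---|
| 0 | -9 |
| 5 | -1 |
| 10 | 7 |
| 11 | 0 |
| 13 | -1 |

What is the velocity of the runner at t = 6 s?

1.6 m/s

Velocity is the slope of the x-t graph on 5–10 s: (7 − -1)/(10 − 5) = 1.6 m/s.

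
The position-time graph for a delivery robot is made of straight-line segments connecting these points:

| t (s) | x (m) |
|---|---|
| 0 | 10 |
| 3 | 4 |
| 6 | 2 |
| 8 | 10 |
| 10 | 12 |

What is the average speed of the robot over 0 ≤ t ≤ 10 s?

1.8 m/s

Average speed = (total path length)/(elapsed time); on a piecewise-linear x-t graph the path length is Σ|Δx|.
0–3 s: |Δx| = |4 − 10| = 6 m
3–6 s: |Δx| = |2 − 4| = 2 m
6–8 s: |Δx| = |10 − 2| = 8 m
8–10 s: |Δx| = |12 − 10| = 2 m
Total path = 18 m; average speed = 18/10 = 1.8 m/s.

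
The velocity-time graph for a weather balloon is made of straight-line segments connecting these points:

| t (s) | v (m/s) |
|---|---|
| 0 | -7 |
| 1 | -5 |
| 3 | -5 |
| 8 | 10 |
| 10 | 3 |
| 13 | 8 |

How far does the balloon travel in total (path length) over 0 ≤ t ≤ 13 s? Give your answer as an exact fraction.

199/3 m

Distance (not displacement) is the total path length: add the absolute areas under v-t.
0–1 s: |½(-7 + -5)(1)| = 6 m
1–3 s: |-5| × 2 = 10 m
3–8 s: v = 0 at t = 14/3 s; triangle areas 25/6 + 50/3 = 125/6 m
8–10 s: |½(10 + 3)(2)| = 13 m
10–13 s: |½(3 + 8)(3)| = 16.5 m
Total distance = 199/3 m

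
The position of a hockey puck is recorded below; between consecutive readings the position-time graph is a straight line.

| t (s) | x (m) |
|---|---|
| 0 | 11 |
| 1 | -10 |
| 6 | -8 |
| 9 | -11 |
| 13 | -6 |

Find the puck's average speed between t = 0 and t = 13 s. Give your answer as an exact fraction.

31/13 m/s

Average speed = (total path length)/(elapsed time); on a piecewise-linear x-t graph the path length is Σ|Δx|.
0–1 s: |Δx| = |-10 − 11| = 21 m
1–6 s: |Δx| = |-8 − -10| = 2 m
6–9 s: |Δx| = |-11 − -8| = 3 m
9–13 s: |Δx| = |-6 − -11| = 5 m
Total path = 31 m; average speed = 31/13 = 31/13 m/s.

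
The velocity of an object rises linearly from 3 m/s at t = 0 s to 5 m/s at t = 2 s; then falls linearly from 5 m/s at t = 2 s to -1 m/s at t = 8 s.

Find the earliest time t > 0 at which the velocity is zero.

v changes sign on 2–8 s (from 5 to -1); the graph is linear there, so v = 0 at t = 2 + (-5)·(8 − 2)/(-1 − 5) = 7 s.

t = 7 s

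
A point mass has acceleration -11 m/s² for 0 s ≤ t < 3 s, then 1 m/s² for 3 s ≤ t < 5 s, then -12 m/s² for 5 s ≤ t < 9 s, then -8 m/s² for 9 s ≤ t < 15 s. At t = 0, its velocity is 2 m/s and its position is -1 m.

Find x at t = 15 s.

On each constant-a segment, Δv = aΔt and Δx = v₀Δt + ½aΔt²; chain segment to segment.
0–3 s: v starts 2 m/s; Δx = 2·3 + ½·-11·3² = -43.5 m; v ends -31 m/s.
3–5 s: v starts -31 m/s; Δx = -31·2 + ½·1·2² = -60 m; v ends -29 m/s.
5–9 s: v starts -29 m/s; Δx = -29·4 + ½·-12·4² = -212 m; v ends -77 m/s.
9–15 s: v starts -77 m/s; Δx = -77·6 + ½·-8·6² = -606 m; v ends -125 m/s.
x(15) = -1 + Σ Δx = -922.5 m.

-922.5 m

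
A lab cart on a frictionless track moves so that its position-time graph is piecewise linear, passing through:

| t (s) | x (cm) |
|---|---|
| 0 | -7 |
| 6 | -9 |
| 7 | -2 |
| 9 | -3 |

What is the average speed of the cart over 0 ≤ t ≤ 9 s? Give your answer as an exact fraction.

Average speed = (total path length)/(elapsed time); on a piecewise-linear x-t graph the path length is Σ|Δx|.
0–6 s: |Δx| = |-9 − -7| = 2 cm
6–7 s: |Δx| = |-2 − -9| = 7 cm
7–9 s: |Δx| = |-3 − -2| = 1 cm
Total path = 10 cm; average speed = 10/9 = 10/9 cm/s.

10/9 cm/s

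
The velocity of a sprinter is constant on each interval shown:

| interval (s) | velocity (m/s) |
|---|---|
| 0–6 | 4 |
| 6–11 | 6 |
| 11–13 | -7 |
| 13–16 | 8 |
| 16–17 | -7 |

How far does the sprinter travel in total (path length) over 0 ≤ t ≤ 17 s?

Total distance travelled is ∫|v| dt — sum the magnitudes of each area piece.
0–6 s: |4| × 6 = 24 m
6–11 s: |6| × 5 = 30 m
11–13 s: |-7| × 2 = 14 m
13–16 s: |8| × 3 = 24 m
16–17 s: |-7| × 1 = 7 m
Total distance = 99 m

99 m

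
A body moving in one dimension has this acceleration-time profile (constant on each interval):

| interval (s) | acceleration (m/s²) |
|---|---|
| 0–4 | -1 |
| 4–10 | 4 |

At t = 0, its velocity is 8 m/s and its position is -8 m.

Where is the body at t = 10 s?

112 m

On each constant-a segment, Δv = aΔt and Δx = v₀Δt + ½aΔt²; chain segment to segment.
0–4 s: v starts 8 m/s; Δx = 8·4 + ½·-1·4² = 24 m; v ends 4 m/s.
4–10 s: v starts 4 m/s; Δx = 4·6 + ½·4·6² = 96 m; v ends 28 m/s.
x(10) = -8 + Σ Δx = 112 m.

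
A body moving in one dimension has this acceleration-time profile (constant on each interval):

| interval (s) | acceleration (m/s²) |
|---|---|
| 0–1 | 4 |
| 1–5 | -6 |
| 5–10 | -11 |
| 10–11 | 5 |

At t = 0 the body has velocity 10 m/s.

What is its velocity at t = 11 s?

-60 m/s

Δv equals the area under the a-t graph; then v = v₀ + Δv.
0–1 s: 4 × 1 = 4 m/s
1–5 s: -6 × 4 = -24 m/s
5–10 s: -11 × 5 = -55 m/s
10–11 s: 5 × 1 = 5 m/s
Δv = -70 m/s, so v(11) = 10 + (-70) = -60 m/s.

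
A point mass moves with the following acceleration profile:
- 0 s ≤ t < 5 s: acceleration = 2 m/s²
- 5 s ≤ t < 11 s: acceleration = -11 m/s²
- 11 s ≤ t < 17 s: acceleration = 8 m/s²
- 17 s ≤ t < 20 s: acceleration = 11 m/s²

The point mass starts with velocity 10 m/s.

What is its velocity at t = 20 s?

35 m/s

Δv equals the area under the a-t graph; then v = v₀ + Δv.
0–5 s: 2 × 5 = 10 m/s
5–11 s: -11 × 6 = -66 m/s
11–17 s: 8 × 6 = 48 m/s
17–20 s: 11 × 3 = 33 m/s
Δv = 25 m/s, so v(20) = 10 + (25) = 35 m/s.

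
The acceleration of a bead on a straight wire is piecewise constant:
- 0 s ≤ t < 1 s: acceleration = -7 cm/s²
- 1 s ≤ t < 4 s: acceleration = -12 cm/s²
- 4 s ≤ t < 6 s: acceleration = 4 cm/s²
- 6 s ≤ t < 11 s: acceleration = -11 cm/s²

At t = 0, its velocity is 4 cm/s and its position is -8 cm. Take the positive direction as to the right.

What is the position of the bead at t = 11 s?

On each constant-a segment, Δv = aΔt and Δx = v₀Δt + ½aΔt²; chain segment to segment.
0–1 s: v starts 4 cm/s; Δx = 4·1 + ½·-7·1² = 0.5 cm; v ends -3 cm/s.
1–4 s: v starts -3 cm/s; Δx = -3·3 + ½·-12·3² = -63 cm; v ends -39 cm/s.
4–6 s: v starts -39 cm/s; Δx = -39·2 + ½·4·2² = -70 cm; v ends -31 cm/s.
6–11 s: v starts -31 cm/s; Δx = -31·5 + ½·-11·5² = -292.5 cm; v ends -86 cm/s.
x(11) = -8 + Σ Δx = -433 cm.

-433 cm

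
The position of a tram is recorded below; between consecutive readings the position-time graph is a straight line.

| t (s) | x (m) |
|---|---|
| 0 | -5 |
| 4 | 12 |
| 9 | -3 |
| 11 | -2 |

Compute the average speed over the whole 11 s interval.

Average speed = (total path length)/(elapsed time); on a piecewise-linear x-t graph the path length is Σ|Δx|.
0–4 s: |Δx| = |12 − -5| = 17 m
4–9 s: |Δx| = |-3 − 12| = 15 m
9–11 s: |Δx| = |-2 − -3| = 1 m
Total path = 33 m; average speed = 33/11 = 3 m/s.

3 m/s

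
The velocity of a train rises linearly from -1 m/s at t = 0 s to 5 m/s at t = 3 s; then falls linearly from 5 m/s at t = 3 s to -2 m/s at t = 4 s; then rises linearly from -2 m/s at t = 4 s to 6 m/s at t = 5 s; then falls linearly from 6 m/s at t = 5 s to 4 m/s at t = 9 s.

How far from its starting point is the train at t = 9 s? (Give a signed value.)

29.5 m

Net displacement equals the area under the velocity-time graph (areas below the axis count negative).
0–3 s: ½(-1 + 5)(3) = 6 m
3–4 s: ½(5 + -2)(1) = 1.5 m
4–5 s: ½(-2 + 6)(1) = 2 m
5–9 s: ½(6 + 4)(4) = 20 m
Net displacement = 29.5 m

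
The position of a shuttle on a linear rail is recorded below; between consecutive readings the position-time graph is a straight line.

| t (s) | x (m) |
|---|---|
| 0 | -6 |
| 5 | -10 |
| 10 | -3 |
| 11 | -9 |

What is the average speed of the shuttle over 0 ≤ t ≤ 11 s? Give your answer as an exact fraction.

17/11 m/s

Average speed = (total path length)/(elapsed time); on a piecewise-linear x-t graph the path length is Σ|Δx|.
0–5 s: |Δx| = |-10 − -6| = 4 m
5–10 s: |Δx| = |-3 − -10| = 7 m
10–11 s: |Δx| = |-9 − -3| = 6 m
Total path = 17 m; average speed = 17/11 = 17/11 m/s.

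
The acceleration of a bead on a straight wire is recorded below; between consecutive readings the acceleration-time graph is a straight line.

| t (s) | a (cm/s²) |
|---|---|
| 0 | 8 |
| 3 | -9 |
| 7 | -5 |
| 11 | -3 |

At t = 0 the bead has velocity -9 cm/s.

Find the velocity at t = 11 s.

-54.5 cm/s

Δv equals the area under the a-t graph; then v = v₀ + Δv.
0–3 s: ½(8 + -9)(3) = -1.5 cm/s
3–7 s: ½(-9 + -5)(4) = -28 cm/s
7–11 s: ½(-5 + -3)(4) = -16 cm/s
Δv = -45.5 cm/s, so v(11) = -9 + (-45.5) = -54.5 cm/s.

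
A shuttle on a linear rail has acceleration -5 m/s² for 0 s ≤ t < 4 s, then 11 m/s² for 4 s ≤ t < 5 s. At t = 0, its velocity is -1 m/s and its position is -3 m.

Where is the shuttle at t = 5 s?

-62.5 m

On each constant-a segment, Δv = aΔt and Δx = v₀Δt + ½aΔt²; chain segment to segment.
0–4 s: v starts -1 m/s; Δx = -1·4 + ½·-5·4² = -44 m; v ends -21 m/s.
4–5 s: v starts -21 m/s; Δx = -21·1 + ½·11·1² = -15.5 m; v ends -10 m/s.
x(5) = -3 + Σ Δx = -62.5 m.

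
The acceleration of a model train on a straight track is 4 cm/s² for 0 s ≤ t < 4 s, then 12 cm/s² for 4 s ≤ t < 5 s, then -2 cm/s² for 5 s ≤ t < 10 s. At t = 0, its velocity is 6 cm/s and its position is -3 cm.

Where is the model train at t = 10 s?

226 cm

On each constant-a segment, Δv = aΔt and Δx = v₀Δt + ½aΔt²; chain segment to segment.
0–4 s: v starts 6 cm/s; Δx = 6·4 + ½·4·4² = 56 cm; v ends 22 cm/s.
4–5 s: v starts 22 cm/s; Δx = 22·1 + ½·12·1² = 28 cm; v ends 34 cm/s.
5–10 s: v starts 34 cm/s; Δx = 34·5 + ½·-2·5² = 145 cm; v ends 24 cm/s.
x(10) = -3 + Σ Δx = 226 cm.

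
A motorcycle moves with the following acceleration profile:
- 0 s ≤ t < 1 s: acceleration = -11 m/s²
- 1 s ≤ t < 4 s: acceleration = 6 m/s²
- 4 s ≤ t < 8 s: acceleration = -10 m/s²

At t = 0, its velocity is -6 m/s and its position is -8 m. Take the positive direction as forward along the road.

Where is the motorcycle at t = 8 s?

On each constant-a segment, Δv = aΔt and Δx = v₀Δt + ½aΔt²; chain segment to segment.
0–1 s: v starts -6 m/s; Δx = -6·1 + ½·-11·1² = -11.5 m; v ends -17 m/s.
1–4 s: v starts -17 m/s; Δx = -17·3 + ½·6·3² = -24 m; v ends 1 m/s.
4–8 s: v starts 1 m/s; Δx = 1·4 + ½·-10·4² = -76 m; v ends -39 m/s.
x(8) = -8 + Σ Δx = -119.5 m.

-119.5 m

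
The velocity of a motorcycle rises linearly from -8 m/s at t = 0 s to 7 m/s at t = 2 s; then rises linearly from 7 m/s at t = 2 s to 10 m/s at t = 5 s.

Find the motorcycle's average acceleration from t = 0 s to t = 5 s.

3.6 m/s²

Average acceleration = Δv/Δt = (10 − -8)/(5 − 0) = 3.6 m/s².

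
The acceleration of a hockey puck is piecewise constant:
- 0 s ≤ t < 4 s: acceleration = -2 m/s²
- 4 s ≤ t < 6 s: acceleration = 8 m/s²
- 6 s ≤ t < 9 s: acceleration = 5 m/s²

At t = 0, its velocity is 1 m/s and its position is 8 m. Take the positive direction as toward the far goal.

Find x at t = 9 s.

47.5 m

On each constant-a segment, Δv = aΔt and Δx = v₀Δt + ½aΔt²; chain segment to segment.
0–4 s: v starts 1 m/s; Δx = 1·4 + ½·-2·4² = -12 m; v ends -7 m/s.
4–6 s: v starts -7 m/s; Δx = -7·2 + ½·8·2² = 2 m; v ends 9 m/s.
6–9 s: v starts 9 m/s; Δx = 9·3 + ½·5·3² = 49.5 m; v ends 24 m/s.
x(9) = 8 + Σ Δx = 47.5 m.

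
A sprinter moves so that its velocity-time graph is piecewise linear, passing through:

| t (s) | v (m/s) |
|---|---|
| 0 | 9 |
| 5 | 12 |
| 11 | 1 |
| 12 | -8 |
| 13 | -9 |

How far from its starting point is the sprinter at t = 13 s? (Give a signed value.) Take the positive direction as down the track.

Net displacement equals the area under the velocity-time graph (areas below the axis count negative).
0–5 s: ½(9 + 12)(5) = 52.5 m
5–11 s: ½(12 + 1)(6) = 39 m
11–12 s: ½(1 + -8)(1) = -3.5 m
12–13 s: ½(-8 + -9)(1) = -8.5 m
Net displacement = 79.5 m

79.5 m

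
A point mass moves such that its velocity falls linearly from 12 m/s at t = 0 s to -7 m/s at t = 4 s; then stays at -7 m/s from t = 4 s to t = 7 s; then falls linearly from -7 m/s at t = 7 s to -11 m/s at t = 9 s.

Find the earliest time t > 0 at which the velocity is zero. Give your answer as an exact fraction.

t = 48/19 s

v changes sign on 0–4 s (from 12 to -7); the graph is linear there, so v = 0 at t = 0 + (-12)·(4 − 0)/(-7 − 12) = 48/19 s.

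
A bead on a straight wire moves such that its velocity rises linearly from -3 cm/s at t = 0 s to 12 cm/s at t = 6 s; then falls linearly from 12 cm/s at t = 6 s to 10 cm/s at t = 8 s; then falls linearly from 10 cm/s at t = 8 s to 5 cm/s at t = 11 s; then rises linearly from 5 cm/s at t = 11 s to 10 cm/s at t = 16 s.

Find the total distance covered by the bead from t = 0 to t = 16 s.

112.6 cm

Total distance travelled is ∫|v| dt — sum the magnitudes of each area piece.
0–6 s: v = 0 at t = 1.2 s; triangle areas 1.8 + 28.8 = 30.6 cm
6–8 s: |½(12 + 10)(2)| = 22 cm
8–11 s: |½(10 + 5)(3)| = 22.5 cm
11–16 s: |½(5 + 10)(5)| = 37.5 cm
Total distance = 112.6 cm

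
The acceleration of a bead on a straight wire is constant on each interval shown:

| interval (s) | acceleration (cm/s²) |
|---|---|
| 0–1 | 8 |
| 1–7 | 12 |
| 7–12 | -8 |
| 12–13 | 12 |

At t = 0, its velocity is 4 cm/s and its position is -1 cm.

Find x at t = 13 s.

665 cm

On each constant-a segment, Δv = aΔt and Δx = v₀Δt + ½aΔt²; chain segment to segment.
0–1 s: v starts 4 cm/s; Δx = 4·1 + ½·8·1² = 8 cm; v ends 12 cm/s.
1–7 s: v starts 12 cm/s; Δx = 12·6 + ½·12·6² = 288 cm; v ends 84 cm/s.
7–12 s: v starts 84 cm/s; Δx = 84·5 + ½·-8·5² = 320 cm; v ends 44 cm/s.
12–13 s: v starts 44 cm/s; Δx = 44·1 + ½·12·1² = 50 cm; v ends 56 cm/s.
x(13) = -1 + Σ Δx = 665 cm.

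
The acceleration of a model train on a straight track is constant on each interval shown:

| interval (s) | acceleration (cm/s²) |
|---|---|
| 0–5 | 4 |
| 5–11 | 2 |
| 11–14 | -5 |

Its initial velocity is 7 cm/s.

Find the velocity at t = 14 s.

24 cm/s

Δv equals the area under the a-t graph; then v = v₀ + Δv.
0–5 s: 4 × 5 = 20 cm/s
5–11 s: 2 × 6 = 12 cm/s
11–14 s: -5 × 3 = -15 cm/s
Δv = 17 cm/s, so v(14) = 7 + (17) = 24 cm/s.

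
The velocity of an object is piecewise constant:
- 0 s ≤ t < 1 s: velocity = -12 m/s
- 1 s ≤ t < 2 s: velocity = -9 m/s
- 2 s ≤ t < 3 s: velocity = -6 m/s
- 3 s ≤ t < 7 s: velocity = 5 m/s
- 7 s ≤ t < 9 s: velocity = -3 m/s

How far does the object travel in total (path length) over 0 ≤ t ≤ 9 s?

53 m

Distance (not displacement) is the total path length: add the absolute areas under v-t.
0–1 s: |-12| × 1 = 12 m
1–2 s: |-9| × 1 = 9 m
2–3 s: |-6| × 1 = 6 m
3–7 s: |5| × 4 = 20 m
7–9 s: |-3| × 2 = 6 m
Total distance = 53 m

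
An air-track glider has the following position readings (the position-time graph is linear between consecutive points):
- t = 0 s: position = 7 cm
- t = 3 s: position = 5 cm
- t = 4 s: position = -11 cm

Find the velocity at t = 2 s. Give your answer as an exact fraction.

-2/3 cm/s

Velocity is the slope of the x-t graph on 0–3 s: (5 − 7)/(3 − 0) = -2/3 cm/s.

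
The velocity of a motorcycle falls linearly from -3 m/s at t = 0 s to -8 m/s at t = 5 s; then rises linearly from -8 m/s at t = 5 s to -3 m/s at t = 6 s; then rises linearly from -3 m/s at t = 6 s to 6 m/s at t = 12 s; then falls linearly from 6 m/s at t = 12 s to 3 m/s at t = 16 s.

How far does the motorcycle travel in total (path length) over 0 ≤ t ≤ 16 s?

66 m

Distance (not displacement) is the total path length: add the absolute areas under v-t.
0–5 s: |½(-3 + -8)(5)| = 27.5 m
5–6 s: |½(-8 + -3)(1)| = 5.5 m
6–12 s: v = 0 at t = 8 s; triangle areas 3 + 12 = 15 m
12–16 s: |½(6 + 3)(4)| = 18 m
Total distance = 66 m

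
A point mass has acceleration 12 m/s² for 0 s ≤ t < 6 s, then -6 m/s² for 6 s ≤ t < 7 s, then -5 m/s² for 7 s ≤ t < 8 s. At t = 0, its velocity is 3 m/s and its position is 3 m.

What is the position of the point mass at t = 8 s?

On each constant-a segment, Δv = aΔt and Δx = v₀Δt + ½aΔt²; chain segment to segment.
0–6 s: v starts 3 m/s; Δx = 3·6 + ½·12·6² = 234 m; v ends 75 m/s.
6–7 s: v starts 75 m/s; Δx = 75·1 + ½·-6·1² = 72 m; v ends 69 m/s.
7–8 s: v starts 69 m/s; Δx = 69·1 + ½·-5·1² = 66.5 m; v ends 64 m/s.
x(8) = 3 + Σ Δx = 375.5 m.

375.5 m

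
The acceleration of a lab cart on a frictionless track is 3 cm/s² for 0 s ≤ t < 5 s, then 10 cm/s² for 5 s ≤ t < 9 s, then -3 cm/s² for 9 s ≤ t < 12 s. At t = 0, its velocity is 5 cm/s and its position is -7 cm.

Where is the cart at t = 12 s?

On each constant-a segment, Δv = aΔt and Δx = v₀Δt + ½aΔt²; chain segment to segment.
0–5 s: v starts 5 cm/s; Δx = 5·5 + ½·3·5² = 62.5 cm; v ends 20 cm/s.
5–9 s: v starts 20 cm/s; Δx = 20·4 + ½·10·4² = 160 cm; v ends 60 cm/s.
9–12 s: v starts 60 cm/s; Δx = 60·3 + ½·-3·3² = 166.5 cm; v ends 51 cm/s.
x(12) = -7 + Σ Δx = 382 cm.

382 cm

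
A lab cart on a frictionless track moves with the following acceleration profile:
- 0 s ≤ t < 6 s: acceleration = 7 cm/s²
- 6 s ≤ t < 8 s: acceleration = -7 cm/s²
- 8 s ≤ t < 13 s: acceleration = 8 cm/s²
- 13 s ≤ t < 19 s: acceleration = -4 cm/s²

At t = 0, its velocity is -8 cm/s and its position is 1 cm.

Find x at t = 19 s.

621 cm

On each constant-a segment, Δv = aΔt and Δx = v₀Δt + ½aΔt²; chain segment to segment.
0–6 s: v starts -8 cm/s; Δx = -8·6 + ½·7·6² = 78 cm; v ends 34 cm/s.
6–8 s: v starts 34 cm/s; Δx = 34·2 + ½·-7·2² = 54 cm; v ends 20 cm/s.
8–13 s: v starts 20 cm/s; Δx = 20·5 + ½·8·5² = 200 cm; v ends 60 cm/s.
13–19 s: v starts 60 cm/s; Δx = 60·6 + ½·-4·6² = 288 cm; v ends 36 cm/s.
x(19) = 1 + Σ Δx = 621 cm.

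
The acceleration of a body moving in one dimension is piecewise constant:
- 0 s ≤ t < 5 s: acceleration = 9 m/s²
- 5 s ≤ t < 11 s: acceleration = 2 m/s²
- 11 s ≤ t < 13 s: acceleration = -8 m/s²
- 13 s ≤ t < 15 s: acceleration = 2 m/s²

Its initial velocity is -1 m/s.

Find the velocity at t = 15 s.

44 m/s

Δv equals the area under the a-t graph; then v = v₀ + Δv.
0–5 s: 9 × 5 = 45 m/s
5–11 s: 2 × 6 = 12 m/s
11–13 s: -8 × 2 = -16 m/s
13–15 s: 2 × 2 = 4 m/s
Δv = 45 m/s, so v(15) = -1 + (45) = 44 m/s.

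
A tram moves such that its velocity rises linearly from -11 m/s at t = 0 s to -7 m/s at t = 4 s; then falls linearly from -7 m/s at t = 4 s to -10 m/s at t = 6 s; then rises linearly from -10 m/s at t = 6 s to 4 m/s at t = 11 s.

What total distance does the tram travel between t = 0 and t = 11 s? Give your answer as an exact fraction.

Total distance travelled is ∫|v| dt — sum the magnitudes of each area piece.
0–4 s: |½(-11 + -7)(4)| = 36 m
4–6 s: |½(-7 + -10)(2)| = 17 m
6–11 s: v = 0 at t = 67/7 s; triangle areas 125/7 + 20/7 = 145/7 m
Total distance = 516/7 m

516/7 m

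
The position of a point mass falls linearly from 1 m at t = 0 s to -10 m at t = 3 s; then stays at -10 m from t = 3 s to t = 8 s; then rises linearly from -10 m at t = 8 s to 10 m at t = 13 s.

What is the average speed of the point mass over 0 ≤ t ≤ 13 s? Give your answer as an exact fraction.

31/13 m/s

Average speed = (total path length)/(elapsed time); on a piecewise-linear x-t graph the path length is Σ|Δx|.
0–3 s: |Δx| = |-10 − 1| = 11 m
3–8 s: |Δx| = |-10 − -10| = 0 m
8–13 s: |Δx| = |10 − -10| = 20 m
Total path = 31 m; average speed = 31/13 = 31/13 m/s.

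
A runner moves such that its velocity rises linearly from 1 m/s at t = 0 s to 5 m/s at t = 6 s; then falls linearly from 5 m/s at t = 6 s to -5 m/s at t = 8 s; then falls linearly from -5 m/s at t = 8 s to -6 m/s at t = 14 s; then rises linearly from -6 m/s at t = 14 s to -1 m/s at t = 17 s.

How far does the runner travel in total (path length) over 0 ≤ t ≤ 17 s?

Total distance travelled is ∫|v| dt — sum the magnitudes of each area piece.
0–6 s: |½(1 + 5)(6)| = 18 m
6–8 s: v = 0 at t = 7 s; triangle areas 2.5 + 2.5 = 5 m
8–14 s: |½(-5 + -6)(6)| = 33 m
14–17 s: |½(-6 + -1)(3)| = 10.5 m
Total distance = 66.5 m

66.5 m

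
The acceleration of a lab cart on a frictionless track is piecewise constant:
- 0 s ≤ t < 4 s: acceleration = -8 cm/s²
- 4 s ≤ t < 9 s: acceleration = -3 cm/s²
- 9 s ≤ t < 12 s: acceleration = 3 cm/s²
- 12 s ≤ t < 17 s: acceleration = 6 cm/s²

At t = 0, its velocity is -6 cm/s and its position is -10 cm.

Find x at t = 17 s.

-616 cm

On each constant-a segment, Δv = aΔt and Δx = v₀Δt + ½aΔt²; chain segment to segment.
0–4 s: v starts -6 cm/s; Δx = -6·4 + ½·-8·4² = -88 cm; v ends -38 cm/s.
4–9 s: v starts -38 cm/s; Δx = -38·5 + ½·-3·5² = -227.5 cm; v ends -53 cm/s.
9–12 s: v starts -53 cm/s; Δx = -53·3 + ½·3·3² = -145.5 cm; v ends -44 cm/s.
12–17 s: v starts -44 cm/s; Δx = -44·5 + ½·6·5² = -145 cm; v ends -14 cm/s.
x(17) = -10 + Σ Δx = -616 cm.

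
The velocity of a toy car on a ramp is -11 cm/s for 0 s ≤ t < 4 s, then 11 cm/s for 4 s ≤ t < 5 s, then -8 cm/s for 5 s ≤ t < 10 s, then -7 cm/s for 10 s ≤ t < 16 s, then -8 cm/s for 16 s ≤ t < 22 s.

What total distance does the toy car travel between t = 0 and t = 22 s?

185 cm

Distance (not displacement) is the total path length: add the absolute areas under v-t.
0–4 s: |-11| × 4 = 44 cm
4–5 s: |11| × 1 = 11 cm
5–10 s: |-8| × 5 = 40 cm
10–16 s: |-7| × 6 = 42 cm
16–22 s: |-8| × 6 = 48 cm
Total distance = 185 cm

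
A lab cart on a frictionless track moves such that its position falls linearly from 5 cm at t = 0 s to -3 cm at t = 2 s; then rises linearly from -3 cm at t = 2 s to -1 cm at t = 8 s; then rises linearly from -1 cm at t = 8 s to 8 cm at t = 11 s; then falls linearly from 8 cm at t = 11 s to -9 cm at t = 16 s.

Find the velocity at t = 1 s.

-4 cm/s

Velocity is the slope of the x-t graph on 0–2 s: (-3 − 5)/(2 − 0) = -4 cm/s.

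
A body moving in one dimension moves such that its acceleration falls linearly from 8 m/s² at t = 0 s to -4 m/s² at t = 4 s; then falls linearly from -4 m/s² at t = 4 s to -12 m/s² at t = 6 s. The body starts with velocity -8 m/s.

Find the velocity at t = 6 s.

Δv equals the area under the a-t graph; then v = v₀ + Δv.
0–4 s: ½(8 + -4)(4) = 8 m/s
4–6 s: ½(-4 + -12)(2) = -16 m/s
Δv = -8 m/s, so v(6) = -8 + (-8) = -16 m/s.

-16 m/s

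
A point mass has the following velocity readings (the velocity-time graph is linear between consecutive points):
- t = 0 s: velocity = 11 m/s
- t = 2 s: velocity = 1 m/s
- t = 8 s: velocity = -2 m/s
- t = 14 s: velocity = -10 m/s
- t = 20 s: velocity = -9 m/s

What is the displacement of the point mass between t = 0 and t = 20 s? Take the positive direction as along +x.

-84 m

Displacement is the signed area under the v-t curve.
0–2 s: ½(11 + 1)(2) = 12 m
2–8 s: ½(1 + -2)(6) = -3 m
8–14 s: ½(-2 + -10)(6) = -36 m
14–20 s: ½(-10 + -9)(6) = -57 m
Net displacement = -84 m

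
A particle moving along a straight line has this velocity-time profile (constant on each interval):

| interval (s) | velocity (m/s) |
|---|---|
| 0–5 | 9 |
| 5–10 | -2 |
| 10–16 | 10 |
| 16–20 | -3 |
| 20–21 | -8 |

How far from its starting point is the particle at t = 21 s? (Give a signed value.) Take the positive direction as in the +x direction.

Net displacement equals the area under the velocity-time graph (areas below the axis count negative).
0–5 s: 9 × 5 = 45 m
5–10 s: -2 × 5 = -10 m
10–16 s: 10 × 6 = 60 m
16–20 s: -3 × 4 = -12 m
20–21 s: -8 × 1 = -8 m
Net displacement = 75 m

75 m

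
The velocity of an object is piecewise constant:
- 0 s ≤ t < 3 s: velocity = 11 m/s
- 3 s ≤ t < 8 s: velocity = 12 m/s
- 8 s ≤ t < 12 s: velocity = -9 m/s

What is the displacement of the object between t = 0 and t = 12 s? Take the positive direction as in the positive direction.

Net displacement equals the area under the velocity-time graph (areas below the axis count negative).
0–3 s: 11 × 3 = 33 m
3–8 s: 12 × 5 = 60 m
8–12 s: -9 × 4 = -36 m
Net displacement = 57 m

57 m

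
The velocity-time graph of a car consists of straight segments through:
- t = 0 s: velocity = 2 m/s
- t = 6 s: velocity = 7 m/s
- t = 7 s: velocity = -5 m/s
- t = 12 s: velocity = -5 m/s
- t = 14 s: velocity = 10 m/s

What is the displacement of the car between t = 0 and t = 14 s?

8 m

Displacement is the signed area under the v-t curve.
0–6 s: ½(2 + 7)(6) = 27 m
6–7 s: ½(7 + -5)(1) = 1 m
7–12 s: -5 × 5 = -25 m
12–14 s: ½(-5 + 10)(2) = 5 m
Net displacement = 8 m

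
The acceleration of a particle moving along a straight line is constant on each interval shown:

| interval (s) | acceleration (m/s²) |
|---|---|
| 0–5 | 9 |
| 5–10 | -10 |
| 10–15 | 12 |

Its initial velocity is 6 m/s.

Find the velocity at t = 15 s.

Δv equals the area under the a-t graph; then v = v₀ + Δv.
0–5 s: 9 × 5 = 45 m/s
5–10 s: -10 × 5 = -50 m/s
10–15 s: 12 × 5 = 60 m/s
Δv = 55 m/s, so v(15) = 6 + (55) = 61 m/s.

61 m/s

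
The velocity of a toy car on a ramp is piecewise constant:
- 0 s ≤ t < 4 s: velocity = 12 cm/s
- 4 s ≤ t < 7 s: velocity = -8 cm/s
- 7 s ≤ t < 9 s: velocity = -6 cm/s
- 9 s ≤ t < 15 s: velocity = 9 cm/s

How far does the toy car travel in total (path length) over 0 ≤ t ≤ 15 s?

138 cm

Distance (not displacement) is the total path length: add the absolute areas under v-t.
0–4 s: |12| × 4 = 48 cm
4–7 s: |-8| × 3 = 24 cm
7–9 s: |-6| × 2 = 12 cm
9–15 s: |9| × 6 = 54 cm
Total distance = 138 cm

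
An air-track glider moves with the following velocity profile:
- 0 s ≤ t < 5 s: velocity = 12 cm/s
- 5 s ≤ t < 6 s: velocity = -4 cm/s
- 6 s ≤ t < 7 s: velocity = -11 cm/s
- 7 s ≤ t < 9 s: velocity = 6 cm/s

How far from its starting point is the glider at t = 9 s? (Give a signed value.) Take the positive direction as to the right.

57 cm

Displacement is the signed area under the v-t curve.
0–5 s: 12 × 5 = 60 cm
5–6 s: -4 × 1 = -4 cm
6–7 s: -11 × 1 = -11 cm
7–9 s: 6 × 2 = 12 cm
Net displacement = 57 cm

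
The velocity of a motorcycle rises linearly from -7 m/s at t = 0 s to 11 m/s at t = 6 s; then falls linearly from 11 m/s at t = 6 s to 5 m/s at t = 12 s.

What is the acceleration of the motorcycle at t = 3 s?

3 m/s²

Acceleration is the slope of the v-t graph on 0–6 s: (11 − -7)/(6 − 0) = 3 m/s².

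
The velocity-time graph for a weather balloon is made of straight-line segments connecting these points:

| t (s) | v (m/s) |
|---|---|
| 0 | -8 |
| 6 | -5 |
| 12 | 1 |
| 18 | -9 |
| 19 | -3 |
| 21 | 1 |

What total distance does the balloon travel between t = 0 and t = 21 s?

Distance (not displacement) is the total path length: add the absolute areas under v-t.
0–6 s: |½(-8 + -5)(6)| = 39 m
6–12 s: v = 0 at t = 11 s; triangle areas 12.5 + 0.5 = 13 m
12–18 s: v = 0 at t = 12.6 s; triangle areas 0.3 + 24.3 = 24.6 m
18–19 s: |½(-9 + -3)(1)| = 6 m
19–21 s: v = 0 at t = 20.5 s; triangle areas 2.25 + 0.25 = 2.5 m
Total distance = 85.1 m

85.1 m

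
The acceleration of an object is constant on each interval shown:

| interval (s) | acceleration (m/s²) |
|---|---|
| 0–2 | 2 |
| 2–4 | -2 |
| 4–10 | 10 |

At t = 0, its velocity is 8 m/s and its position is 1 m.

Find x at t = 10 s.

269 m

On each constant-a segment, Δv = aΔt and Δx = v₀Δt + ½aΔt²; chain segment to segment.
0–2 s: v starts 8 m/s; Δx = 8·2 + ½·2·2² = 20 m; v ends 12 m/s.
2–4 s: v starts 12 m/s; Δx = 12·2 + ½·-2·2² = 20 m; v ends 8 m/s.
4–10 s: v starts 8 m/s; Δx = 8·6 + ½·10·6² = 228 m; v ends 68 m/s.
x(10) = 1 + Σ Δx = 269 m.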